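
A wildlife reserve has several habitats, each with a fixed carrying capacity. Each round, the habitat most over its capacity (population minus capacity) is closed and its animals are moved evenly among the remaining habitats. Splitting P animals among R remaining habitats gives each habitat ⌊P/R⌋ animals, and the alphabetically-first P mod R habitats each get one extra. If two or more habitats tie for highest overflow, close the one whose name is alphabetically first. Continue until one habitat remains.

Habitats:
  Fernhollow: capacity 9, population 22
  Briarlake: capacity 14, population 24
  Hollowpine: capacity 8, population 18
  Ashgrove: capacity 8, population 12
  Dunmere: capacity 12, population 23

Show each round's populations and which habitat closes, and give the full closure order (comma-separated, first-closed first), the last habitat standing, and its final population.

Round 1: Ashgrove=12 Briarlake=24 Dunmere=23 Fernhollow=22 Hollowpine=18 → close Fernhollow (overflow 13)
  22÷4 = 5 each, +1 to first 2
Round 2: Ashgrove=18 Briarlake=30 Dunmere=28 Hollowpine=23 → close Briarlake (overflow 16)
  30÷3 = 10 each, +1 to first 0
Round 3: Ashgrove=28 Dunmere=38 Hollowpine=33 → close Dunmere (overflow 26)
  38÷2 = 19 each, +1 to first 0
Round 4: Ashgrove=47 Hollowpine=52 → close Hollowpine (overflow 44)
  52÷1 = 52 each, +1 to first 0

Closure order: Fernhollow, Briarlake, Dunmere, Hollowpine
Last habitat: Ashgrove with 99 animals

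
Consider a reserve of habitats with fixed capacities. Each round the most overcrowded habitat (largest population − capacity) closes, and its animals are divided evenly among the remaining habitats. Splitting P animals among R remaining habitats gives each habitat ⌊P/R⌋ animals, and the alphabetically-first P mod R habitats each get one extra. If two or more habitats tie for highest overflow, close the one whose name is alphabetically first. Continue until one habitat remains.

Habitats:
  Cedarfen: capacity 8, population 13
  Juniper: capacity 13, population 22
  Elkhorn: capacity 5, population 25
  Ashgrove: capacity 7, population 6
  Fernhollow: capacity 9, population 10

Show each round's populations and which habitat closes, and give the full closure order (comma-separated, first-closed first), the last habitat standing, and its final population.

Round 1: Ashgrove=6 Cedarfen=13 Elkhorn=25 Fernhollow=10 Juniper=22 → close Elkhorn (overflow 20)
  25÷4 = 6 each, +1 to first 1
Round 2: Ashgrove=13 Cedarfen=19 Fernhollow=16 Juniper=28 → close Juniper (overflow 15)
  28÷3 = 9 each, +1 to first 1
Round 3: Ashgrove=23 Cedarfen=28 Fernhollow=25 → close Cedarfen (overflow 20)
  28÷2 = 14 each, +1 to first 0
Round 4: Ashgrove=37 Fernhollow=39 → close Ashgrove (overflow 30)
  37÷1 = 37 each, +1 to first 0

Closure order: Elkhorn, Juniper, Cedarfen, Ashgrove
Last habitat: Fernhollow with 76 animals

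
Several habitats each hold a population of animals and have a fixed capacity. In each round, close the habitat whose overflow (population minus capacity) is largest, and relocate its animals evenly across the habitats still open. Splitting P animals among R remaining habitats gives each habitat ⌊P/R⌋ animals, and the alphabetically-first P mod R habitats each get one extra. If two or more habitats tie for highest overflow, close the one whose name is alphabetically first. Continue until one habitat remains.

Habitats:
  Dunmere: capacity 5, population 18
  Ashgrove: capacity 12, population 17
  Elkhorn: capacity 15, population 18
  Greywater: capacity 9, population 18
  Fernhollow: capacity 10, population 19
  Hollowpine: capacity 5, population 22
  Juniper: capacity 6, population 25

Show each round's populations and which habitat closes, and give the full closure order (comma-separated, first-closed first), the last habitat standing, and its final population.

Round 1: Ashgrove=17 Dunmere=18 Elkhorn=18 Fernhollow=19 Greywater=18 Hollowpine=22 Juniper=25 → close Juniper (overflow 19)
  25÷6 = 4 each, +1 to first 1
Round 2: Ashgrove=22 Dunmere=22 Elkhorn=22 Fernhollow=23 Greywater=22 Hollowpine=26 → close Hollowpine (overflow 21)
  26÷5 = 5 each, +1 to first 1
Round 3: Ashgrove=28 Dunmere=27 Elkhorn=27 Fernhollow=28 Greywater=27 → close Dunmere (overflow 22)
  27÷4 = 6 each, +1 to first 3
Round 4: Ashgrove=35 Elkhorn=34 Fernhollow=35 Greywater=33 → close Fernhollow (overflow 25)
  35÷3 = 11 each, +1 to first 2
Round 5: Ashgrove=47 Elkhorn=46 Greywater=44 → close Ashgrove (overflow 35)
  47÷2 = 23 each, +1 to first 1
Round 6: Elkhorn=70 Greywater=67 → close Greywater (overflow 58)
  67÷1 = 67 each, +1 to first 0

Closure order: Juniper, Hollowpine, Dunmere, Fernhollow, Ashgrove, Greywater
Last habitat: Elkhorn with 137 animals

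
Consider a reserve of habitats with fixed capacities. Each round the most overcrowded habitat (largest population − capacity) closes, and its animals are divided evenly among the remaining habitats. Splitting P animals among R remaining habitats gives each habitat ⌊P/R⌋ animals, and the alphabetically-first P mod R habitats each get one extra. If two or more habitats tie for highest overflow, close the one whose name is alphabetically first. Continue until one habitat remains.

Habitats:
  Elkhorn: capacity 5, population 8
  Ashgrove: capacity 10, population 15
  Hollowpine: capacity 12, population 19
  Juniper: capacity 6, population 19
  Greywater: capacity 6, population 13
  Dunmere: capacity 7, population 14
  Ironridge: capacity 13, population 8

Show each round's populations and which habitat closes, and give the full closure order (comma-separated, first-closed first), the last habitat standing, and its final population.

Round 1: Ashgrove=15 Dunmere=14 Elkhorn=8 Greywater=13 Hollowpine=19 Ironridge=8 Juniper=19 → close Juniper (overflow 13)
  19÷6 = 3 each, +1 to first 1
Round 2: Ashgrove=19 Dunmere=17 Elkhorn=11 Greywater=16 Hollowpine=22 Ironridge=11 → close Dunmere (overflow 10)
  17÷5 = 3 each, +1 to first 2
Round 3: Ashgrove=23 Elkhorn=15 Greywater=19 Hollowpine=25 Ironridge=14 → close Ashgrove (overflow 13)
  23÷4 = 5 each, +1 to first 3
Round 4: Elkhorn=21 Greywater=25 Hollowpine=31 Ironridge=19 → close Greywater (overflow 19)
  25÷3 = 8 each, +1 to first 1
Round 5: Elkhorn=30 Hollowpine=39 Ironridge=27 → close Hollowpine (overflow 27)
  39÷2 = 19 each, +1 to first 1
Round 6: Elkhorn=50 Ironridge=46 → close Elkhorn (overflow 45)
  50÷1 = 50 each, +1 to first 0

Closure order: Juniper, Dunmere, Ashgrove, Greywater, Hollowpine, Elkhorn
Last habitat: Ironridge with 96 animals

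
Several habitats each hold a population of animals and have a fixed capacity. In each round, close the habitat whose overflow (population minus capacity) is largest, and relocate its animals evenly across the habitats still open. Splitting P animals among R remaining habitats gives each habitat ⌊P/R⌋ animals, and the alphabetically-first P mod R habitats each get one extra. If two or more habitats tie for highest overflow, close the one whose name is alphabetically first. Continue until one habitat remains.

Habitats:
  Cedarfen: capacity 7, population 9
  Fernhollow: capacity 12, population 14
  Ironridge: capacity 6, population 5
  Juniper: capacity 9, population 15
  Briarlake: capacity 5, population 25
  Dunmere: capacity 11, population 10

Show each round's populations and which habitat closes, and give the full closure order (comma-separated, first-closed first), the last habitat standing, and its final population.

Round 1: Briarlake=25 Cedarfen=9 Dunmere=10 Fernhollow=14 Ironridge=5 Juniper=15 → close Briarlake (overflow 20)
  25÷5 = 5 each, +1 to first 0
Round 2: Cedarfen=14 Dunmere=15 Fernhollow=19 Ironridge=10 Juniper=20 → close Juniper (overflow 11)
  20÷4 = 5 each, +1 to first 0
Round 3: Cedarfen=19 Dunmere=20 Fernhollow=24 Ironridge=15 → close Cedarfen (overflow 12)
  19÷3 = 6 each, +1 to first 1
Round 4: Dunmere=27 Fernhollow=30 Ironridge=21 → close Fernhollow (overflow 18)
  30÷2 = 15 each, +1 to first 0
Round 5: Dunmere=42 Ironridge=36 → close Dunmere (overflow 31)
  42÷1 = 42 each, +1 to first 0

Closure order: Briarlake, Juniper, Cedarfen, Fernhollow, Dunmere
Last habitat: Ironridge with 78 animals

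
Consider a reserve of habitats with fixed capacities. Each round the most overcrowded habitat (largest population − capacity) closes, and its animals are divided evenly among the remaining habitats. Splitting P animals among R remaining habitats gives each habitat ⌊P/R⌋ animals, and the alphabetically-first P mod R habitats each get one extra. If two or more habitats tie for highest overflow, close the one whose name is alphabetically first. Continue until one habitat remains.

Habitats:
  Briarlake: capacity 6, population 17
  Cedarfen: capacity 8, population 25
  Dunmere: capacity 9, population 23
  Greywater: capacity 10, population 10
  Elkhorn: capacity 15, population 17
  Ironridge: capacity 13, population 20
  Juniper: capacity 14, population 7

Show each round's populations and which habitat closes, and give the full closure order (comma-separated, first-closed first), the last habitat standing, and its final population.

Round 1: Briarlake=17 Cedarfen=25 Dunmere=23 Elkhorn=17 Greywater=10 Ironridge=20 Juniper=7 → close Cedarfen (overflow 17)
  25÷6 = 4 each, +1 to first 1
Round 2: Briarlake=22 Dunmere=27 Elkhorn=21 Greywater=14 Ironridge=24 Juniper=11 → close Dunmere (overflow 18)
  27÷5 = 5 each, +1 to first 2
Round 3: Briarlake=28 Elkhorn=27 Greywater=19 Ironridge=29 Juniper=16 → close Briarlake (overflow 22)
  28÷4 = 7 each, +1 to first 0
Round 4: Elkhorn=34 Greywater=26 Ironridge=36 Juniper=23 → close Ironridge (overflow 23)
  36÷3 = 12 each, +1 to first 0
Round 5: Elkhorn=46 Greywater=38 Juniper=35 → close Elkhorn (overflow 31)
  46÷2 = 23 each, +1 to first 0
Round 6: Greywater=61 Juniper=58 → close Greywater (overflow 51)
  61÷1 = 61 each, +1 to first 0

Closure order: Cedarfen, Dunmere, Briarlake, Ironridge, Elkhorn, Greywater
Last habitat: Juniper with 119 animals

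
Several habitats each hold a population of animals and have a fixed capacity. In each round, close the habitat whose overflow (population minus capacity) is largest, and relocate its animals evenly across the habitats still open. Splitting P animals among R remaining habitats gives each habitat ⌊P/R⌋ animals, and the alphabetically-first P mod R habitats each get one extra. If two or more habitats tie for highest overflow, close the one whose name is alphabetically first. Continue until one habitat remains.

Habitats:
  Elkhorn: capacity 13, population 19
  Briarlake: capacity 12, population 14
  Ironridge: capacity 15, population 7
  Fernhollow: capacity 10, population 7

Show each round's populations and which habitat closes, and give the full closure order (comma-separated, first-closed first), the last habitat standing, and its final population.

Round 1: Briarlake=14 Elkhorn=19 Fernhollow=7 Ironridge=7 → close Elkhorn (overflow 6)
  19÷3 = 6 each, +1 to first 1
Round 2: Briarlake=21 Fernhollow=13 Ironridge=13 → close Briarlake (overflow 9)
  21÷2 = 10 each, +1 to first 1
Round 3: Fernhollow=24 Ironridge=23 → close Fernhollow (overflow 14)
  24÷1 = 24 each, +1 to first 0

Closure order: Elkhorn, Briarlake, Fernhollow
Last habitat: Ironridge with 47 animals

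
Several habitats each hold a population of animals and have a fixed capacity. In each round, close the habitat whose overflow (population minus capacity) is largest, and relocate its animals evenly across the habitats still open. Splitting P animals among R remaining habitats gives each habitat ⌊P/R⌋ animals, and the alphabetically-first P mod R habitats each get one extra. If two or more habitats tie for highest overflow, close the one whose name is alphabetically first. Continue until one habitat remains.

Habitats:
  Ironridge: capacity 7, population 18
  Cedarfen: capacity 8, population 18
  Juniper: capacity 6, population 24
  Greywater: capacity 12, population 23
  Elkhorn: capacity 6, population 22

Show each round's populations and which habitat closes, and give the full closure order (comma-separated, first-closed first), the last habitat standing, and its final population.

Round 1: Cedarfen=18 Elkhorn=22 Greywater=23 Ironridge=18 Juniper=24 → close Juniper (overflow 18)
  24÷4 = 6 each, +1 to first 0
Round 2: Cedarfen=24 Elkhorn=28 Greywater=29 Ironridge=24 → close Elkhorn (overflow 22)
  28÷3 = 9 each, +1 to first 1
Round 3: Cedarfen=34 Greywater=38 Ironridge=33 → close Cedarfen (overflow 26)
  34÷2 = 17 each, +1 to first 0
Round 4: Greywater=55 Ironridge=50 → close Greywater (overflow 43)
  55÷1 = 55 each, +1 to first 0

Closure order: Juniper, Elkhorn, Cedarfen, Greywater
Last habitat: Ironridge with 105 animals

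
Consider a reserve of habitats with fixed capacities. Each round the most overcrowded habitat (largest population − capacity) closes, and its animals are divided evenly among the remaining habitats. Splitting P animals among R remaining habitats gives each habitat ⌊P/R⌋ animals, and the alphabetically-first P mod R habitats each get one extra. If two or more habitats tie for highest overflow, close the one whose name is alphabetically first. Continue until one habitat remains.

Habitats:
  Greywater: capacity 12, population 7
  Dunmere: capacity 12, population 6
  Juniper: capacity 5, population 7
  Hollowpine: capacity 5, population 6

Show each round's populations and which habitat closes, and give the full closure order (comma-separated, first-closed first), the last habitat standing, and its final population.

Closure order: Juniper, Hollowpine, Dunmere
Last habitat: Greywater with 26 animals

Round 1: Dunmere=6 Greywater=7 Hollowpine=6 Juniper=7 → close Juniper (overflow 2)
  7÷3 = 2 each, +1 to first 1
Round 2: Dunmere=9 Greywater=9 Hollowpine=8 → close Hollowpine (overflow 3)
  8÷2 = 4 each, +1 to first 0
Round 3: Dunmere=13 Greywater=13 → close Dunmere (overflow 1)
  13÷1 = 13 each, +1 to first 0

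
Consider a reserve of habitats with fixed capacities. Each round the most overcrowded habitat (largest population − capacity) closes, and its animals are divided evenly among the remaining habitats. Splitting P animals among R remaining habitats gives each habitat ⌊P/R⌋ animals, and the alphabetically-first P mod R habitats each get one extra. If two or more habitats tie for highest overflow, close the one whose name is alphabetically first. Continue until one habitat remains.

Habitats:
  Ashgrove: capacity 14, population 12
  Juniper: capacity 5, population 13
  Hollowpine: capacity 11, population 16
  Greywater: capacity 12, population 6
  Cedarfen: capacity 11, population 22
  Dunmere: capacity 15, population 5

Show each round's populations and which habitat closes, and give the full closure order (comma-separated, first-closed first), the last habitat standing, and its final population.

Round 1: Ashgrove=12 Cedarfen=22 Dunmere=5 Greywater=6 Hollowpine=16 Juniper=13 → close Cedarfen (overflow 11)
  22÷5 = 4 each, +1 to first 2
Round 2: Ashgrove=17 Dunmere=10 Greywater=10 Hollowpine=20 Juniper=17 → close Juniper (overflow 12)
  17÷4 = 4 each, +1 to first 1
Round 3: Ashgrove=22 Dunmere=14 Greywater=14 Hollowpine=24 → close Hollowpine (overflow 13)
  24÷3 = 8 each, +1 to first 0
Round 4: Ashgrove=30 Dunmere=22 Greywater=22 → close Ashgrove (overflow 16)
  30÷2 = 15 each, +1 to first 0
Round 5: Dunmere=37 Greywater=37 → close Greywater (overflow 25)
  37÷1 = 37 each, +1 to first 0

Closure order: Cedarfen, Juniper, Hollowpine, Ashgrove, Greywater
Last habitat: Dunmere with 74 animals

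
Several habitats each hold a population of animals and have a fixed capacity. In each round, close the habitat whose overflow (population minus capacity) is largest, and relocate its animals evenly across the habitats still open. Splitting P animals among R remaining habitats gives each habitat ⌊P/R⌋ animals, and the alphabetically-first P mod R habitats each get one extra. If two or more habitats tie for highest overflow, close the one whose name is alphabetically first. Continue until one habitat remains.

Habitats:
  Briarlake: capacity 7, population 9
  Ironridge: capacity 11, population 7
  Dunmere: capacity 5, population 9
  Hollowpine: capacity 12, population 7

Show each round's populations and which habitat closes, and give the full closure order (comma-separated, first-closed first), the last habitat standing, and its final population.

Round 1: Briarlake=9 Dunmere=9 Hollowpine=7 Ironridge=7 → close Dunmere (overflow 4)
  9÷3 = 3 each, +1 to first 0
Round 2: Briarlake=12 Hollowpine=10 Ironridge=10 → close Briarlake (overflow 5)
  12÷2 = 6 each, +1 to first 0
Round 3: Hollowpine=16 Ironridge=16 → close Ironridge (overflow 5)
  16÷1 = 16 each, +1 to first 0

Closure order: Dunmere, Briarlake, Ironridge
Last habitat: Hollowpine with 32 animals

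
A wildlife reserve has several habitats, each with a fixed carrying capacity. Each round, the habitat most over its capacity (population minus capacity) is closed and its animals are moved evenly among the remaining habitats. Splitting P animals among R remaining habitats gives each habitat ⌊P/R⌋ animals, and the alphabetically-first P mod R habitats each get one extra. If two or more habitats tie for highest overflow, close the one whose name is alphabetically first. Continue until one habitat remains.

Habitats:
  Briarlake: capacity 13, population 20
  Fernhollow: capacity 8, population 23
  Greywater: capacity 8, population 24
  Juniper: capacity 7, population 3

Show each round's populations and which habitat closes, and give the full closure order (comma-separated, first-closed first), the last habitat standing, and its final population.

Round 1: Briarlake=20 Fernhollow=23 Greywater=24 Juniper=3 → close Greywater (overflow 16)
  24÷3 = 8 each, +1 to first 0
Round 2: Briarlake=28 Fernhollow=31 Juniper=11 → close Fernhollow (overflow 23)
  31÷2 = 15 each, +1 to first 1
Round 3: Briarlake=44 Juniper=26 → close Briarlake (overflow 31)
  44÷1 = 44 each, +1 to first 0

Closure order: Greywater, Fernhollow, Briarlake
Last habitat: Juniper with 70 animals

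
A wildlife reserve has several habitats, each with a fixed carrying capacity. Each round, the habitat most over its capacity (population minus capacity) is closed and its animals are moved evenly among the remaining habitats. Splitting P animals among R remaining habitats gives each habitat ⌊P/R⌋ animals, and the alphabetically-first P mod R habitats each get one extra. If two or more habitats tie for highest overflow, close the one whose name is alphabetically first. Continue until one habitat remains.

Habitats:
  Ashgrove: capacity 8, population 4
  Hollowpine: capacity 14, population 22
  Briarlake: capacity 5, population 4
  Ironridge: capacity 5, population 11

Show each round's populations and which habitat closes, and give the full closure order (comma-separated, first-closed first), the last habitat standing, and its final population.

Closure order: Hollowpine, Ironridge, Briarlake
Last habitat: Ashgrove with 41 animals

Round 1: Ashgrove=4 Briarlake=4 Hollowpine=22 Ironridge=11 → close Hollowpine (overflow 8)
  22÷3 = 7 each, +1 to first 1
Round 2: Ashgrove=12 Briarlake=11 Ironridge=18 → close Ironridge (overflow 13)
  18÷2 = 9 each, +1 to first 0
Round 3: Ashgrove=21 Briarlake=20 → close Briarlake (overflow 15)
  20÷1 = 20 each, +1 to first 0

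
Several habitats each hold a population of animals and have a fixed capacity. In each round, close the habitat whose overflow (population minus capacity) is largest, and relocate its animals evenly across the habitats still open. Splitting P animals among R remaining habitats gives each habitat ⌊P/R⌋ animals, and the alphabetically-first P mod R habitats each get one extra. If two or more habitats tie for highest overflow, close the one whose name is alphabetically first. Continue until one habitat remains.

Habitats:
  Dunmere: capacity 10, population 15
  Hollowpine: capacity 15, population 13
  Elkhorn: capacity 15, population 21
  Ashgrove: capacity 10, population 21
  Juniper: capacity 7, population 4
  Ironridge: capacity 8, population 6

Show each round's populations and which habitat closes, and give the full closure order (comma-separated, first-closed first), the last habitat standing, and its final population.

Closure order: Ashgrove, Dunmere, Elkhorn, Hollowpine, Ironridge
Last habitat: Juniper with 80 animals

Round 1: Ashgrove=21 Dunmere=15 Elkhorn=21 Hollowpine=13 Ironridge=6 Juniper=4 → close Ashgrove (overflow 11)
  21÷5 = 4 each, +1 to first 1
Round 2: Dunmere=20 Elkhorn=25 Hollowpine=17 Ironridge=10 Juniper=8 → close Dunmere (overflow 10)
  20÷4 = 5 each, +1 to first 0
Round 3: Elkhorn=30 Hollowpine=22 Ironridge=15 Juniper=13 → close Elkhorn (overflow 15)
  30÷3 = 10 each, +1 to first 0
Round 4: Hollowpine=32 Ironridge=25 Juniper=23 → close Hollowpine (overflow 17)
  32÷2 = 16 each, +1 to first 0
Round 5: Ironridge=41 Juniper=39 → close Ironridge (overflow 33)
  41÷1 = 41 each, +1 to first 0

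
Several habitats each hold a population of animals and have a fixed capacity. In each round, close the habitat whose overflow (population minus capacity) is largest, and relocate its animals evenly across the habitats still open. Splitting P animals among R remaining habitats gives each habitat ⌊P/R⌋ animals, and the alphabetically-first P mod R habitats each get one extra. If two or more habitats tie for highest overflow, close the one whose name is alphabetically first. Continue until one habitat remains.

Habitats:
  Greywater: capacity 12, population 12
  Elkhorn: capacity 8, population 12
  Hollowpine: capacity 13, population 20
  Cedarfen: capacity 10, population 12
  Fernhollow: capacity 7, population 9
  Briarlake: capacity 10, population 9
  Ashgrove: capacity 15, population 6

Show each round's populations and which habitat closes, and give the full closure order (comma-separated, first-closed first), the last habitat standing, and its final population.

Round 1: Ashgrove=6 Briarlake=9 Cedarfen=12 Elkhorn=12 Fernhollow=9 Greywater=12 Hollowpine=20 → close Hollowpine (overflow 7)
  20÷6 = 3 each, +1 to first 2
Round 2: Ashgrove=10 Briarlake=13 Cedarfen=15 Elkhorn=15 Fernhollow=12 Greywater=15 → close Elkhorn (overflow 7)
  15÷5 = 3 each, +1 to first 0
Round 3: Ashgrove=13 Briarlake=16 Cedarfen=18 Fernhollow=15 Greywater=18 → close Cedarfen (overflow 8)
  18÷4 = 4 each, +1 to first 2
Round 4: Ashgrove=18 Briarlake=21 Fernhollow=19 Greywater=22 → close Fernhollow (overflow 12)
  19÷3 = 6 each, +1 to first 1
Round 5: Ashgrove=25 Briarlake=27 Greywater=28 → close Briarlake (overflow 17)
  27÷2 = 13 each, +1 to first 1
Round 6: Ashgrove=39 Greywater=41 → close Greywater (overflow 29)
  41÷1 = 41 each, +1 to first 0

Closure order: Hollowpine, Elkhorn, Cedarfen, Fernhollow, Briarlake, Greywater
Last habitat: Ashgrove with 80 animals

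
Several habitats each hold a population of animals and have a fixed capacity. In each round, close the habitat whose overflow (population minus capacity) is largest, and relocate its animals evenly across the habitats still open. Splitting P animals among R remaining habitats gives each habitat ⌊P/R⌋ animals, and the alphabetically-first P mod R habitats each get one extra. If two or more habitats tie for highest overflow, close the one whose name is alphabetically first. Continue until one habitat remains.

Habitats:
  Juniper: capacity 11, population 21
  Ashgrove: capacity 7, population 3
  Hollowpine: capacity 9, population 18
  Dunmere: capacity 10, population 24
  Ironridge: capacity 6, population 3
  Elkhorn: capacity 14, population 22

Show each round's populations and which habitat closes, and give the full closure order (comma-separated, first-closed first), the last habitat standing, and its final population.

Closure order: Dunmere, Hollowpine, Elkhorn, Juniper, Ashgrove
Last habitat: Ironridge with 91 animals

Round 1: Ashgrove=3 Dunmere=24 Elkhorn=22 Hollowpine=18 Ironridge=3 Juniper=21 → close Dunmere (overflow 14)
  24÷5 = 4 each, +1 to first 4
Round 2: Ashgrove=8 Elkhorn=27 Hollowpine=23 Ironridge=8 Juniper=25 → close Hollowpine (overflow 14)
  23÷4 = 5 each, +1 to first 3
Round 3: Ashgrove=14 Elkhorn=33 Ironridge=14 Juniper=30 → close Elkhorn (overflow 19)
  33÷3 = 11 each, +1 to first 0
Round 4: Ashgrove=25 Ironridge=25 Juniper=41 → close Juniper (overflow 30)
  41÷2 = 20 each, +1 to first 1
Round 5: Ashgrove=46 Ironridge=45 → close Ashgrove (overflow 39)
  46÷1 = 46 each, +1 to first 0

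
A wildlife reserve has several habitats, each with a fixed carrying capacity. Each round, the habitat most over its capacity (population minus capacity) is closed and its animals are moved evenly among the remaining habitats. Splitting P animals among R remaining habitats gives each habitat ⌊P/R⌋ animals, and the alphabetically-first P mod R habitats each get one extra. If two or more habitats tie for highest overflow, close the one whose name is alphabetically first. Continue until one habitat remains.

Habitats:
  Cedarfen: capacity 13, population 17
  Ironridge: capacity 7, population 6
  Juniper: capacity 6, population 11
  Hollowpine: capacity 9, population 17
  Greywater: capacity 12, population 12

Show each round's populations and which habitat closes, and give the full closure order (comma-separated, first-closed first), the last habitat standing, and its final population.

Closure order: Hollowpine, Cedarfen, Juniper, Greywater
Last habitat: Ironridge with 63 animals

Round 1: Cedarfen=17 Greywater=12 Hollowpine=17 Ironridge=6 Juniper=11 → close Hollowpine (overflow 8)
  17÷4 = 4 each, +1 to first 1
Round 2: Cedarfen=22 Greywater=16 Ironridge=10 Juniper=15 → close Cedarfen (overflow 9)
  22÷3 = 7 each, +1 to first 1
Round 3: Greywater=24 Ironridge=17 Juniper=22 → close Juniper (overflow 16)
  22÷2 = 11 each, +1 to first 0
Round 4: Greywater=35 Ironridge=28 → close Greywater (overflow 23)
  35÷1 = 35 each, +1 to first 0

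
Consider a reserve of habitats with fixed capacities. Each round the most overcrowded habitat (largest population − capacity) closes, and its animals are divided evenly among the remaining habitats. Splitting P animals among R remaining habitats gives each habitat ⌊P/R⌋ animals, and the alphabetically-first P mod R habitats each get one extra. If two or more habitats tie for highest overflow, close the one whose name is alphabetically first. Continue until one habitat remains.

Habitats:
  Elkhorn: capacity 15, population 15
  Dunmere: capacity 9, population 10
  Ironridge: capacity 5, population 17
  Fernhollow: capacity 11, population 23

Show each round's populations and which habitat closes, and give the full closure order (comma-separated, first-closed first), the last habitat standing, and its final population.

Round 1: Dunmere=10 Elkhorn=15 Fernhollow=23 Ironridge=17 → close Fernhollow (overflow 12)
  23÷3 = 7 each, +1 to first 2
Round 2: Dunmere=18 Elkhorn=23 Ironridge=24 → close Ironridge (overflow 19)
  24÷2 = 12 each, +1 to first 0
Round 3: Dunmere=30 Elkhorn=35 → close Dunmere (overflow 21)
  30÷1 = 30 each, +1 to first 0

Closure order: Fernhollow, Ironridge, Dunmere
Last habitat: Elkhorn with 65 animals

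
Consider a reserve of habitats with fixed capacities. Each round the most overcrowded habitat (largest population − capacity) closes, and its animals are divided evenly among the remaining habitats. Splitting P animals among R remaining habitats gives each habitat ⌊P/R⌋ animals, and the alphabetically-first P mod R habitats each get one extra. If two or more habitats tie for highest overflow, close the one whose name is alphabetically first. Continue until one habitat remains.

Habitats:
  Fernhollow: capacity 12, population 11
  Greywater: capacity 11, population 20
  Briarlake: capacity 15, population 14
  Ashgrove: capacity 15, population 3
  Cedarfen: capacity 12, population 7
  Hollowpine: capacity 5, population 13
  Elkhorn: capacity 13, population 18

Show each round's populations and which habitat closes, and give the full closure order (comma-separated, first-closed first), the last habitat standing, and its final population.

Round 1: Ashgrove=3 Briarlake=14 Cedarfen=7 Elkhorn=18 Fernhollow=11 Greywater=20 Hollowpine=13 → close Greywater (overflow 9)
  20÷6 = 3 each, +1 to first 2
Round 2: Ashgrove=7 Briarlake=18 Cedarfen=10 Elkhorn=21 Fernhollow=14 Hollowpine=16 → close Hollowpine (overflow 11)
  16÷5 = 3 each, +1 to first 1
Round 3: Ashgrove=11 Briarlake=21 Cedarfen=13 Elkhorn=24 Fernhollow=17 → close Elkhorn (overflow 11)
  24÷4 = 6 each, +1 to first 0
Round 4: Ashgrove=17 Briarlake=27 Cedarfen=19 Fernhollow=23 → close Briarlake (overflow 12)
  27÷3 = 9 each, +1 to first 0
Round 5: Ashgrove=26 Cedarfen=28 Fernhollow=32 → close Fernhollow (overflow 20)
  32÷2 = 16 each, +1 to first 0
Round 6: Ashgrove=42 Cedarfen=44 → close Cedarfen (overflow 32)
  44÷1 = 44 each, +1 to first 0

Closure order: Greywater, Hollowpine, Elkhorn, Briarlake, Fernhollow, Cedarfen
Last habitat: Ashgrove with 86 animals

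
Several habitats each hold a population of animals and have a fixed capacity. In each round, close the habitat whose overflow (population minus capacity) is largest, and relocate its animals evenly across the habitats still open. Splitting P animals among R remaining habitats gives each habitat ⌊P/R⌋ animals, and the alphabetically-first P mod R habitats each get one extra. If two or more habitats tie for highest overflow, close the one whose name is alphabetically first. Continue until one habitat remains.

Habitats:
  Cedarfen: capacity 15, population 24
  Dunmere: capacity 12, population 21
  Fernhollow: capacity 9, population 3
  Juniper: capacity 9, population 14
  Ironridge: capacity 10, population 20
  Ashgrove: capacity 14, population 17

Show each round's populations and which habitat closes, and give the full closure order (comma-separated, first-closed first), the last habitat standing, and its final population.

Round 1: Ashgrove=17 Cedarfen=24 Dunmere=21 Fernhollow=3 Ironridge=20 Juniper=14 → close Ironridge (overflow 10)
  20÷5 = 4 each, +1 to first 0
Round 2: Ashgrove=21 Cedarfen=28 Dunmere=25 Fernhollow=7 Juniper=18 → close Cedarfen (overflow 13)
  28÷4 = 7 each, +1 to first 0
Round 3: Ashgrove=28 Dunmere=32 Fernhollow=14 Juniper=25 → close Dunmere (overflow 20)
  32÷3 = 10 each, +1 to first 2
Round 4: Ashgrove=39 Fernhollow=25 Juniper=35 → close Juniper (overflow 26)
  35÷2 = 17 each, +1 to first 1
Round 5: Ashgrove=57 Fernhollow=42 → close Ashgrove (overflow 43)
  57÷1 = 57 each, +1 to first 0

Closure order: Ironridge, Cedarfen, Dunmere, Juniper, Ashgrove
Last habitat: Fernhollow with 99 animals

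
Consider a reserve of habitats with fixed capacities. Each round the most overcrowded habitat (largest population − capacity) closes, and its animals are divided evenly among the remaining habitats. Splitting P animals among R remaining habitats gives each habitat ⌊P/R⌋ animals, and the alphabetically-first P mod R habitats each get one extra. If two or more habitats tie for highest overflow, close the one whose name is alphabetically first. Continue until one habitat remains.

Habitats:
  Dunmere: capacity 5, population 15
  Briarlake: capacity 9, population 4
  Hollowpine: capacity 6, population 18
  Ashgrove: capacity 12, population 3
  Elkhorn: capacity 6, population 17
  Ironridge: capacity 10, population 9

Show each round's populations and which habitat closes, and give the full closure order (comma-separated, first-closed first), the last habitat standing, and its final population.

Round 1: Ashgrove=3 Briarlake=4 Dunmere=15 Elkhorn=17 Hollowpine=18 Ironridge=9 → close Hollowpine (overflow 12)
  18÷5 = 3 each, +1 to first 3
Round 2: Ashgrove=7 Briarlake=8 Dunmere=19 Elkhorn=20 Ironridge=12 → close Dunmere (overflow 14)
  19÷4 = 4 each, +1 to first 3
Round 3: Ashgrove=12 Briarlake=13 Elkhorn=25 Ironridge=16 → close Elkhorn (overflow 19)
  25÷3 = 8 each, +1 to first 1
Round 4: Ashgrove=21 Briarlake=21 Ironridge=24 → close Ironridge (overflow 14)
  24÷2 = 12 each, +1 to first 0
Round 5: Ashgrove=33 Briarlake=33 → close Briarlake (overflow 24)
  33÷1 = 33 each, +1 to first 0

Closure order: Hollowpine, Dunmere, Elkhorn, Ironridge, Briarlake
Last habitat: Ashgrove with 66 animals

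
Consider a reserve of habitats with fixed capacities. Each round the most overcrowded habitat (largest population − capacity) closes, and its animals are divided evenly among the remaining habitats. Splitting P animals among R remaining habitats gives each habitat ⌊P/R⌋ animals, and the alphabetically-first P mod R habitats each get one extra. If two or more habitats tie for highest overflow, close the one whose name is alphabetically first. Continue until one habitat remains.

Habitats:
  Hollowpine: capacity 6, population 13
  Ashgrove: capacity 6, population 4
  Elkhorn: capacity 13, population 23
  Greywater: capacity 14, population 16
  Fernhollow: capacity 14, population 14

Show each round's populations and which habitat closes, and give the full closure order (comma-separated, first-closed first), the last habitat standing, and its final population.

Round 1: Ashgrove=4 Elkhorn=23 Fernhollow=14 Greywater=16 Hollowpine=13 → close Elkhorn (overflow 10)
  23÷4 = 5 each, +1 to first 3
Round 2: Ashgrove=10 Fernhollow=20 Greywater=22 Hollowpine=18 → close Hollowpine (overflow 12)
  18÷3 = 6 each, +1 to first 0
Round 3: Ashgrove=16 Fernhollow=26 Greywater=28 → close Greywater (overflow 14)
  28÷2 = 14 each, +1 to first 0
Round 4: Ashgrove=30 Fernhollow=40 → close Fernhollow (overflow 26)
  40÷1 = 40 each, +1 to first 0

Closure order: Elkhorn, Hollowpine, Greywater, Fernhollow
Last habitat: Ashgrove with 70 animals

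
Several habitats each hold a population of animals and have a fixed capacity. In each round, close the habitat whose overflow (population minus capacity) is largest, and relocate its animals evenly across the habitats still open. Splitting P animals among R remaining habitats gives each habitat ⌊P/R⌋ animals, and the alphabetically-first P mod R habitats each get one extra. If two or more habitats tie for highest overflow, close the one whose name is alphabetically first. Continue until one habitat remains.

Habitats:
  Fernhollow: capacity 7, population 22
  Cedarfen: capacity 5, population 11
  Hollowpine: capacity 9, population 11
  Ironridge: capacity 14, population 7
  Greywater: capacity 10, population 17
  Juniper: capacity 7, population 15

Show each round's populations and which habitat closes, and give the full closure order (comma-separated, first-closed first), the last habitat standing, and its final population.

Closure order: Fernhollow, Greywater, Cedarfen, Juniper, Hollowpine
Last habitat: Ironridge with 83 animals

Round 1: Cedarfen=11 Fernhollow=22 Greywater=17 Hollowpine=11 Ironridge=7 Juniper=15 → close Fernhollow (overflow 15)
  22÷5 = 4 each, +1 to first 2
Round 2: Cedarfen=16 Greywater=22 Hollowpine=15 Ironridge=11 Juniper=19 → close Greywater (overflow 12)
  22÷4 = 5 each, +1 to first 2
Round 3: Cedarfen=22 Hollowpine=21 Ironridge=16 Juniper=24 → close Cedarfen (overflow 17)
  22÷3 = 7 each, +1 to first 1
Round 4: Hollowpine=29 Ironridge=23 Juniper=31 → close Juniper (overflow 24)
  31÷2 = 15 each, +1 to first 1
Round 5: Hollowpine=45 Ironridge=38 → close Hollowpine (overflow 36)
  45÷1 = 45 each, +1 to first 0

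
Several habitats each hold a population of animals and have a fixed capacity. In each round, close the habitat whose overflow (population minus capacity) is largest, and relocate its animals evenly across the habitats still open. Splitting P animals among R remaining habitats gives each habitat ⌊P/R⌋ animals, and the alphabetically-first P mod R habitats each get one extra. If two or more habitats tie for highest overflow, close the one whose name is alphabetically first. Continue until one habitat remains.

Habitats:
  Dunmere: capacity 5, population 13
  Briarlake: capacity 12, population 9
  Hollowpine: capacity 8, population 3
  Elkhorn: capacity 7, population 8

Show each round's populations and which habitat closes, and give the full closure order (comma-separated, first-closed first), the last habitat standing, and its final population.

Closure order: Dunmere, Elkhorn, Briarlake
Last habitat: Hollowpine with 33 animals

Round 1: Briarlake=9 Dunmere=13 Elkhorn=8 Hollowpine=3 → close Dunmere (overflow 8)
  13÷3 = 4 each, +1 to first 1
Round 2: Briarlake=14 Elkhorn=12 Hollowpine=7 → close Elkhorn (overflow 5)
  12÷2 = 6 each, +1 to first 0
Round 3: Briarlake=20 Hollowpine=13 → close Briarlake (overflow 8)
  20÷1 = 20 each, +1 to first 0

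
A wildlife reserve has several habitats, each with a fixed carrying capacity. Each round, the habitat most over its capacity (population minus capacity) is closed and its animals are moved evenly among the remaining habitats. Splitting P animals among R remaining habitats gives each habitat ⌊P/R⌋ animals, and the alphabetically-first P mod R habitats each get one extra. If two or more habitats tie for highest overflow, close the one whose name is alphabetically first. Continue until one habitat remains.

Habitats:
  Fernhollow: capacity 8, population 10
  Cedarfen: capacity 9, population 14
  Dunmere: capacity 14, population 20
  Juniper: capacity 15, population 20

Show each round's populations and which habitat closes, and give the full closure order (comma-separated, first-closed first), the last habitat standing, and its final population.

Closure order: Dunmere, Cedarfen, Juniper
Last habitat: Fernhollow with 64 animals

Round 1: Cedarfen=14 Dunmere=20 Fernhollow=10 Juniper=20 → close Dunmere (overflow 6)
  20÷3 = 6 each, +1 to first 2
Round 2: Cedarfen=21 Fernhollow=17 Juniper=26 → close Cedarfen (overflow 12)
  21÷2 = 10 each, +1 to first 1
Round 3: Fernhollow=28 Juniper=36 → close Juniper (overflow 21)
  36÷1 = 36 each, +1 to first 0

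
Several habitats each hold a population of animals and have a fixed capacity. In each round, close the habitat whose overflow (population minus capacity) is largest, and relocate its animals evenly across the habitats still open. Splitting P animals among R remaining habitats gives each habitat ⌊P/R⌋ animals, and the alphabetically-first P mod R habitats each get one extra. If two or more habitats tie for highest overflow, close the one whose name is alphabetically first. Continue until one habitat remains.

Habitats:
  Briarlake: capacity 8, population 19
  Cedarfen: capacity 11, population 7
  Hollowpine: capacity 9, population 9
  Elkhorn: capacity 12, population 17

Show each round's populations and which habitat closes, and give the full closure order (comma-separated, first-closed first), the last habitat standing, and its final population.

Round 1: Briarlake=19 Cedarfen=7 Elkhorn=17 Hollowpine=9 → close Briarlake (overflow 11)
  19÷3 = 6 each, +1 to first 1
Round 2: Cedarfen=14 Elkhorn=23 Hollowpine=15 → close Elkhorn (overflow 11)
  23÷2 = 11 each, +1 to first 1
Round 3: Cedarfen=26 Hollowpine=26 → close Hollowpine (overflow 17)
  26÷1 = 26 each, +1 to first 0

Closure order: Briarlake, Elkhorn, Hollowpine
Last habitat: Cedarfen with 52 animals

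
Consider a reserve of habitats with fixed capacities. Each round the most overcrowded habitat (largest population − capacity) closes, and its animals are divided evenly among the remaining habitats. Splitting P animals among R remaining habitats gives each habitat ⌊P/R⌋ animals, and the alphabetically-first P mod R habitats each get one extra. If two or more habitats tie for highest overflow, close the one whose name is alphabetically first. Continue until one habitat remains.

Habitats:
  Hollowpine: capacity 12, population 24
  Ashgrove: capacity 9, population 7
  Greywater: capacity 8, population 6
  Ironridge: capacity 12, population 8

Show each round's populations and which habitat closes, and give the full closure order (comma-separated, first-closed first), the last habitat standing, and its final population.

Round 1: Ashgrove=7 Greywater=6 Hollowpine=24 Ironridge=8 → close Hollowpine (overflow 12)
  24÷3 = 8 each, +1 to first 0
Round 2: Ashgrove=15 Greywater=14 Ironridge=16 → close Ashgrove (overflow 6)
  15÷2 = 7 each, +1 to first 1
Round 3: Greywater=22 Ironridge=23 → close Greywater (overflow 14)
  22÷1 = 22 each, +1 to first 0

Closure order: Hollowpine, Ashgrove, Greywater
Last habitat: Ironridge with 45 animals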